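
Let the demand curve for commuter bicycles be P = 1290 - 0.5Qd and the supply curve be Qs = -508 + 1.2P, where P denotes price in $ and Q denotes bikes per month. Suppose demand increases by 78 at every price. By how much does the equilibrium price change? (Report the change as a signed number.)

ΔP = 24.375

Solving each curve for Q: Qd = 2580 - 2P.
Set Qd = Qs: 2580 - 2P = -508 + 1.2P, so 3088 = 3.2P and P* = 965.
From the demand curve, Q* = 2580 - 2(965) = 650.
After the shift, demand is Qd = 2658 - 2P.
New equilibrium: 3166 = 3.2P, so P = 989.375 and Q = 679.25.
ΔP = 989.375 - 965 = 24.375.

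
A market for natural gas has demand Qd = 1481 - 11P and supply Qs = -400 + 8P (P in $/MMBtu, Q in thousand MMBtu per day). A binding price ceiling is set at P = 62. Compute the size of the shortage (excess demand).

With P fixed at 62, quantity demanded is 799 and quantity supplied is 96.
Shortage = Qd - Qs = 799 - 96 = 703.

Shortage = 703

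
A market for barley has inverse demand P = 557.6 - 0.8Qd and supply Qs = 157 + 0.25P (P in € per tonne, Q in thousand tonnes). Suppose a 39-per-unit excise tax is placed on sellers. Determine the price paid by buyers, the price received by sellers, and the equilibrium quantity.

P_b = 366.5, P_s = 327.5, Q = 238.875

Rewriting in direct form: Qd = 697 - 1.25P.
Sellers keep P_s = P_b - 39 per unit, so supply in terms of the buyer price is Qs = 147.25 + 0.25P_b.
Set Qd = Qs: 697 - 1.25P_b = 147.25 + 0.25P_b, so 549.75 = 1.5P_b and P_b = 366.5.
So P_s = 327.5 and the quantity traded is Q = 697 - 1.25(366.5) = 238.875.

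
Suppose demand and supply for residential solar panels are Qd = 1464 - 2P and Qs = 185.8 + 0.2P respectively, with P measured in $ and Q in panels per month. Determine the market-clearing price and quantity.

The market clears where 1464 - 2P = 185.8 + 0.2P. Rearranging, 2.2P = 1278.2, hence P* = 581.
Plugging P* into demand: Q* = 1464 - 2(581) = 302.

P* = 581, Q* = 302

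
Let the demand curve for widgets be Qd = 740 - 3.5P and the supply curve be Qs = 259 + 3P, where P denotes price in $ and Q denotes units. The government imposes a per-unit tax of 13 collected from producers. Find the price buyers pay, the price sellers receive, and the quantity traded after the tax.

P_b = 80, P_s = 67, Q = 460

With a tax of 13 on producers, they supply based on the net price P_s = P_b - 13, so Qs = 220 + 3P_b.
Equate demand and the shifted supply: 740 - 3.5P_b = 220 + 3P_b, giving 6.5P_b = 520, so P_b = 80.
So P_s = 67 and the quantity traded is Q = 740 - 3.5(80) = 460.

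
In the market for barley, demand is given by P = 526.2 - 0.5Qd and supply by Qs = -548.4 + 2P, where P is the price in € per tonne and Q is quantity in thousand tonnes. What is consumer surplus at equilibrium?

Consumer surplus = 15876

In direct form, Qd = 1052.4 - 2P.
The market clears where 1052.4 - 2P = -548.4 + 2P. Rearranging, 4P = 1600.8, hence P* = 400.2.
Substitute back: Q* = 1052.4 - 2(400.2) = 252.
Demand choke price (Qd = 0): P = 1052.4/2 = 526.2. Consumer surplus = ½ × (526.2 - 400.2) × 252 = 15876.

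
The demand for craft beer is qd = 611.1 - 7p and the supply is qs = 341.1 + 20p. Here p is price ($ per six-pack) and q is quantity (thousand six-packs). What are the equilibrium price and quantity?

Equating demand and supply, 611.1 - 7p = 341.1 + 20p gives 27p = 270, so p* = 10.
Plugging p* into demand: q* = 611.1 - 7(10) = 541.1.

p* = 10, q* = 541.1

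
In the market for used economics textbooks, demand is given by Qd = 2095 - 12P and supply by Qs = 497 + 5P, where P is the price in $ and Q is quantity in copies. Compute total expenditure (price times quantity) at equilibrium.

Equating demand and supply, 2095 - 12P = 497 + 5P gives 17P = 1598, so P* = 94.
Then Q* = 2095 - 12(94) = 967.
Total expenditure = P* × Q* = 94 × 967 = 90898.

Total expenditure = 90898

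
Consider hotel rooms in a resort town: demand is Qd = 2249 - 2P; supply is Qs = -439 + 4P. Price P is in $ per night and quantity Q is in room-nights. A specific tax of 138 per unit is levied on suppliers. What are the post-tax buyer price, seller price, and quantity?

P_b = 540, P_s = 402, Q = 1169

With a tax of 138 on suppliers, they supply based on the net price P_s = P_b - 138, so Qs = -991 + 4P_b.
Set Qd = Qs: 2249 - 2P_b = -991 + 4P_b, so 3240 = 6P_b and P_b = 540.
So P_s = 402 and the quantity traded is Q = 2249 - 2(540) = 1169.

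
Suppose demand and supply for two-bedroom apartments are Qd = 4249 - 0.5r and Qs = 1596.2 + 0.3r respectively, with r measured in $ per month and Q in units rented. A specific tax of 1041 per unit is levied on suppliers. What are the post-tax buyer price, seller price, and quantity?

r_b = 3706.375, r_s = 2665.375, Q = 2395.8125

With a tax of 1041 on suppliers, they supply based on the net price r_s = r_b - 1041, so Qs = 1283.9 + 0.3r_b.
Market clearing requires 4249 - 0.5r_b = 1283.9 + 0.3r_b; hence 2965.1 = 0.8r_b and r_b = 3706.375.
So r_s = 2665.375 and the quantity traded is Q = 4249 - 0.5(3706.375) = 2395.8125.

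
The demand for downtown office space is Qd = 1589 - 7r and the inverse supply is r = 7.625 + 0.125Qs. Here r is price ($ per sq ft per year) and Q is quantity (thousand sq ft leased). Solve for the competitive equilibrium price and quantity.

r* = 110, Q* = 819

Inverting to quantity form: Qs = -61 + 8r.
Set Qd = Qs: 1589 - 7r = -61 + 8r, so 1650 = 15r and r* = 110.
Plugging r* into demand: Q* = 1589 - 7(110) = 819.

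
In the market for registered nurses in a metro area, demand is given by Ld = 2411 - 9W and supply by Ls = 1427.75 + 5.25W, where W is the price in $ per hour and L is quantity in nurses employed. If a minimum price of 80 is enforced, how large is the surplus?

Surplus = 156.75

At W = 80: Ld = 1691 and Ls = 1847.75.
Surplus = Ls - Ld = 1847.75 - 1691 = 156.75.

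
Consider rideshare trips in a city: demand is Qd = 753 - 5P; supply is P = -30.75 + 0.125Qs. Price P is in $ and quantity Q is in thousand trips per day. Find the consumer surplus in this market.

In direct form, Qs = 246 + 8P.
Set Qd = Qs: 753 - 5P = 246 + 8P, so 507 = 13P and P* = 39.
Plugging P* into demand: Q* = 753 - 5(39) = 558.
Demand choke price (Qd = 0): P = 753/5 = 150.6. Consumer surplus = ½ × (150.6 - 39) × 558 = 31136.4.

Consumer surplus = 31136.4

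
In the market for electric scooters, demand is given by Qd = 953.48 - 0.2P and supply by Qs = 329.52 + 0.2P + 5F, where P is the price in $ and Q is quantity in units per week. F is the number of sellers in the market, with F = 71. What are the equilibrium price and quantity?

P* = 672.4, Q* = 819

With F = 71, supply is Qs = 684.52 + 0.2P.
The market clears where 953.48 - 0.2P = 684.52 + 0.2P. Rearranging, 0.4P = 268.96, hence P* = 672.4.
Then Q* = 953.48 - 0.2(672.4) = 819.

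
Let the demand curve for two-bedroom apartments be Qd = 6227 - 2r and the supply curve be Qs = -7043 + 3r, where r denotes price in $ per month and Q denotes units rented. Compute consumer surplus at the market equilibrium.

At equilibrium Qd = Qs, so 6227 - 2r = -7043 + 3r; collecting terms, 13270 = 5r and r* = 2654.
From the demand curve, Q* = 6227 - 2(2654) = 919.
Demand choke price (Qd = 0): r = 6227/2 = 3113.5. Consumer surplus = ½ × (3113.5 - 2654) × 919 = 211140.25.

Consumer surplus = 211140.25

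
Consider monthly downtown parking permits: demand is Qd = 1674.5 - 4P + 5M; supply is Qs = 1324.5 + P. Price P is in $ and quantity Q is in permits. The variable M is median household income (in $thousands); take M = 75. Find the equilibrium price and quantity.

With M = 75, demand is Qd = 2049.5 - 4P.
Equating demand and supply, 2049.5 - 4P = 1324.5 + P gives 5P = 725, so P* = 145.
Substitute back: Q* = 2049.5 - 4(145) = 1469.5.

P* = 145, Q* = 1469.5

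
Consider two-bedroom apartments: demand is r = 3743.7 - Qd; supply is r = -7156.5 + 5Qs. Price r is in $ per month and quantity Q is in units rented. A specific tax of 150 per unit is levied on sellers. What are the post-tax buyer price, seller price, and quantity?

r_b = 1952, r_s = 1802, Q = 1791.7

Solving each curve for Q: Qd = 3743.7 - r and Qs = 1431.3 + 0.2r.
Sellers keep r_s = r_b - 150 per unit, so supply in terms of the buyer price is Qs = 1401.3 + 0.2r_b.
Equate demand and the shifted supply: 3743.7 - r_b = 1401.3 + 0.2r_b, giving 1.2r_b = 2342.4, so r_b = 1952.
Then r_s = 1952 - 150 = 1802 and Q = 3743.7 - 1952 = 1791.7.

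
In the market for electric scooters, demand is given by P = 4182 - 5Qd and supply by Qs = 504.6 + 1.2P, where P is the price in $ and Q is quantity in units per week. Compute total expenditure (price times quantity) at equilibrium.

Total expenditure = 186993

Inverting to quantity form: Qd = 836.4 - 0.2P.
The market clears where 836.4 - 0.2P = 504.6 + 1.2P. Rearranging, 1.4P = 331.8, hence P* = 237.
Then Q* = 836.4 - 0.2(237) = 789.
Total expenditure = P* × Q* = 237 × 789 = 186993.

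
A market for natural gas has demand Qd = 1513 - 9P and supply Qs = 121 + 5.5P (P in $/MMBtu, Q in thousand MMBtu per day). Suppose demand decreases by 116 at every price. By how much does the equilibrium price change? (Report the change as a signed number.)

ΔP = -8

Set Qd = Qs: 1513 - 9P = 121 + 5.5P, so 1392 = 14.5P and P* = 96.
Plugging P* into demand: Q* = 1513 - 9(96) = 649.
After the shift, demand is Qd = 1397 - 9P.
The new intersection has 1276 = 14.5P, i.e. P = 88, Q = 605.
ΔP = 88 - 96 = -8.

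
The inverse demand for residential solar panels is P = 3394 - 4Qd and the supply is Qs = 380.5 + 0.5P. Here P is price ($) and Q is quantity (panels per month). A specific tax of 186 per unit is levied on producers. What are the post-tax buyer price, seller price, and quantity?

P_b = 748, P_s = 562, Q = 661.5

Rewriting in direct form: Qd = 848.5 - 0.25P.
With a tax of 186 on producers, they supply based on the net price P_s = P_b - 186, so Qs = 287.5 + 0.5P_b.
Market clearing requires 848.5 - 0.25P_b = 287.5 + 0.5P_b; hence 561 = 0.75P_b and P_b = 748.
So P_s = 562 and the quantity traded is Q = 848.5 - 0.25(748) = 661.5.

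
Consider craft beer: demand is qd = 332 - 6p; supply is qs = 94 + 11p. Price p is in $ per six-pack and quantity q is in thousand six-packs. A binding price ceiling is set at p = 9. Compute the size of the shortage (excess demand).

Shortage = 85

Evaluating both curves at the ceiling price 9 gives qd = 278, qs = 193.
Shortage = qd - qs = 278 - 193 = 85.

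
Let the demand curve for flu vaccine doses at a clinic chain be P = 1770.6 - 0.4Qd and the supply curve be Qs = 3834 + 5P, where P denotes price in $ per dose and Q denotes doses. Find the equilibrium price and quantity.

P* = 79, Q* = 4229

Rewriting in direct form: Qd = 4426.5 - 2.5P.
Equating demand and supply, 4426.5 - 2.5P = 3834 + 5P gives 7.5P = 592.5, so P* = 79.
Plugging P* into demand: Q* = 4426.5 - 2.5(79) = 4229.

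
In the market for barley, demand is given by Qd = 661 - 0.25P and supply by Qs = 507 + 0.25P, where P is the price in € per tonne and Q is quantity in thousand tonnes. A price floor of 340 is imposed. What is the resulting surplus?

Surplus = 16

With P fixed at 340, quantity demanded is 576 and quantity supplied is 592.
Surplus = Qs - Qd = 592 - 576 = 16.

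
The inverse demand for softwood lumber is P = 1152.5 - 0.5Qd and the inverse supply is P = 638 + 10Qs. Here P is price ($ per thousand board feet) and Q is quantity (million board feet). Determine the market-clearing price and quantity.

Solving each curve for Q: Qd = 2305 - 2P and Qs = -63.8 + 0.1P.
The market clears where 2305 - 2P = -63.8 + 0.1P. Rearranging, 2.1P = 2368.8, hence P* = 1128.
Plugging P* into demand: Q* = 2305 - 2(1128) = 49.

P* = 1128, Q* = 49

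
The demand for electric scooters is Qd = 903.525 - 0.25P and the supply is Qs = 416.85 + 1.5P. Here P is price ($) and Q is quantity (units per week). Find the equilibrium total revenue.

At equilibrium Qd = Qs, so 903.525 - 0.25P = 416.85 + 1.5P; collecting terms, 486.675 = 1.75P and P* = 278.1.
Plugging P* into demand: Q* = 903.525 - 0.25(278.1) = 834.
Total revenue = P* × Q* = 278.1 × 834 = 231935.4.

Total revenue = 231935.4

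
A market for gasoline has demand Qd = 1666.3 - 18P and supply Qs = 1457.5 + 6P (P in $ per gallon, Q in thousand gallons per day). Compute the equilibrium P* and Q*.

P* = 8.7, Q* = 1509.7

The market clears where 1666.3 - 18P = 1457.5 + 6P. Rearranging, 24P = 208.8, hence P* = 8.7.
From the demand curve, Q* = 1666.3 - 18(8.7) = 1509.7.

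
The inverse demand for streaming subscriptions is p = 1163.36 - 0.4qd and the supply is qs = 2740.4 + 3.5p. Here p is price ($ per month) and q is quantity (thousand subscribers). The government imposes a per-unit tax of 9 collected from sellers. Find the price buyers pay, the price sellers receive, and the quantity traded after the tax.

p_b = 33.25, p_s = 24.25, q = 2825.275

Solving each curve for q: qd = 2908.4 - 2.5p.
The tax drives a wedge p_b - p_s = 9. Substituting p_s = p_b - 9 into supply: qs = 2708.9 + 3.5p_b.
Equate demand and the shifted supply: 2908.4 - 2.5p_b = 2708.9 + 3.5p_b, giving 6p_b = 199.5, so p_b = 33.25.
Then p_s = 33.25 - 9 = 24.25 and q = 2908.4 - 2.5(33.25) = 2825.275.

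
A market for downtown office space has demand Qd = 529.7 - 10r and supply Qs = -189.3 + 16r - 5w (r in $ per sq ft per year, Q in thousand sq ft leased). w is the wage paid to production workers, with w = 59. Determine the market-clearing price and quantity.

With w = 59, supply is Qs = -484.3 + 16r.
Equating demand and supply, 529.7 - 10r = -484.3 + 16r gives 26r = 1014, so r* = 39.
Plugging r* into demand: Q* = 529.7 - 10(39) = 139.7.

r* = 39, Q* = 139.7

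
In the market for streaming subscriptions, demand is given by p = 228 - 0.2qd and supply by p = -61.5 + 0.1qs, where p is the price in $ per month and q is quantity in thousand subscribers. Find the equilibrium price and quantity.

Solving each curve for q: qd = 1140 - 5p and qs = 615 + 10p.
Equating demand and supply, 1140 - 5p = 615 + 10p gives 15p = 525, so p* = 35.
Substitute back: q* = 1140 - 5(35) = 965.

p* = 35, q* = 965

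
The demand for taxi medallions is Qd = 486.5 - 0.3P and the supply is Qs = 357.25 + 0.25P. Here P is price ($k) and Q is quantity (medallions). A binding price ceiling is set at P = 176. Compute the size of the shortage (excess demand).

Shortage = 32.45

With P fixed at 176, quantity demanded is 433.7 and quantity supplied is 401.25.
Shortage = Qd - Qs = 433.7 - 401.25 = 32.45.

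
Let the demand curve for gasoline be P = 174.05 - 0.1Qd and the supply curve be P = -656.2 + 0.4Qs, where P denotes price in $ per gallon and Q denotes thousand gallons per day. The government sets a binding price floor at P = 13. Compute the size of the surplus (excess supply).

Surplus = 62.5

Inverting to quantity form: Qd = 1740.5 - 10P and Qs = 1640.5 + 2.5P.
Evaluating both curves at the floor price 13 gives Qd = 1610.5, Qs = 1673.
Surplus = Qs - Qd = 1673 - 1610.5 = 62.5.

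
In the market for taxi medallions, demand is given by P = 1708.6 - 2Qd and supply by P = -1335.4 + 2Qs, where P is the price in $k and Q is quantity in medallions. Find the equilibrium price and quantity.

In direct form, Qd = 854.3 - 0.5P and Qs = 667.7 + 0.5P.
At equilibrium Qd = Qs, so 854.3 - 0.5P = 667.7 + 0.5P; collecting terms, 186.6 = P and P* = 186.6.
Substitute back: Q* = 854.3 - 0.5(186.6) = 761.

P* = 186.6, Q* = 761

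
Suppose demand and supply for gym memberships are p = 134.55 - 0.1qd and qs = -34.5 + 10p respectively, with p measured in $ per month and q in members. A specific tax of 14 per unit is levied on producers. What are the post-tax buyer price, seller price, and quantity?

p_b = 76, p_s = 62, q = 585.5

Solving each curve for q: qd = 1345.5 - 10p.
Producers keep p_s = p_b - 14 per unit, so supply in terms of the buyer price is qs = -174.5 + 10p_b.
Market clearing requires 1345.5 - 10p_b = -174.5 + 10p_b; hence 1520 = 20p_b and p_b = 76.
So p_s = 62 and the quantity traded is q = 1345.5 - 10(76) = 585.5.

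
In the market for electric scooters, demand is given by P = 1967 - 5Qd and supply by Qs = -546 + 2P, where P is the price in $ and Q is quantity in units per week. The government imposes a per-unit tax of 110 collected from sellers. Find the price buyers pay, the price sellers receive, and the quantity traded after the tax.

In direct form, Qd = 393.4 - 0.2P.
The tax drives a wedge P_b - P_s = 110. Substituting P_s = P_b - 110 into supply: Qs = -766 + 2P_b.
Equate demand and the shifted supply: 393.4 - 0.2P_b = -766 + 2P_b, giving 2.2P_b = 1159.4, so P_b = 527.
So P_s = 417 and the quantity traded is Q = 393.4 - 0.2(527) = 288.

P_b = 527, P_s = 417, Q = 288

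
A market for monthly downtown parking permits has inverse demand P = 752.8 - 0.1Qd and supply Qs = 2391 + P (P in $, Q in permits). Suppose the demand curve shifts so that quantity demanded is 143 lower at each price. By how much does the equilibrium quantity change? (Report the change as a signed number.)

Rewriting in direct form: Qd = 7528 - 10P.
Equating demand and supply, 7528 - 10P = 2391 + P gives 11P = 5137, so P* = 467.
Plugging P* into demand: Q* = 7528 - 10(467) = 2858.
After the shift, demand is Qd = 7385 - 10P.
The new intersection has 4994 = 11P, i.e. P = 454, Q = 2845.
ΔQ = 2845 - 2858 = -13.

ΔQ = -13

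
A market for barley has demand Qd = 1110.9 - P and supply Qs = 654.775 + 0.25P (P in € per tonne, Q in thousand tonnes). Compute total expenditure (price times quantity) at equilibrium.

Total expenditure = 272215.4

At equilibrium Qd = Qs, so 1110.9 - P = 654.775 + 0.25P; collecting terms, 456.125 = 1.25P and P* = 364.9.
Plugging P* into demand: Q* = 1110.9 - 364.9 = 746.
Total expenditure = P* × Q* = 364.9 × 746 = 272215.4.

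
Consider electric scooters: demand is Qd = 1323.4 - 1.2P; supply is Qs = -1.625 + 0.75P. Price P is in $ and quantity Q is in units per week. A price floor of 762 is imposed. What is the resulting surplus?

With P fixed at 762, quantity demanded is 409 and quantity supplied is 569.875.
Surplus = Qs - Qd = 569.875 - 409 = 160.875.

Surplus = 160.875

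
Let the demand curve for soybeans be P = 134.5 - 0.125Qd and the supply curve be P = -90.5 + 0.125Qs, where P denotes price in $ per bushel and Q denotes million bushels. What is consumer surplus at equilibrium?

Consumer surplus = 50625

Inverting to quantity form: Qd = 1076 - 8P and Qs = 724 + 8P.
At equilibrium Qd = Qs, so 1076 - 8P = 724 + 8P; collecting terms, 352 = 16P and P* = 22.
From the demand curve, Q* = 1076 - 8(22) = 900.
Demand choke price (Qd = 0): P = 1076/8 = 134.5. Consumer surplus = ½ × (134.5 - 22) × 900 = 50625.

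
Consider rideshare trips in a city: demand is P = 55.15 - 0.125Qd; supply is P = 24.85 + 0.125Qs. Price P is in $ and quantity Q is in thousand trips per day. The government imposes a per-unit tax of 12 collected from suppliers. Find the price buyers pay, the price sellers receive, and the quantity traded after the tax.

Inverting to quantity form: Qd = 441.2 - 8P and Qs = -198.8 + 8P.
The tax drives a wedge P_b - P_s = 12. Substituting P_s = P_b - 12 into supply: Qs = -294.8 + 8P_b.
Market clearing requires 441.2 - 8P_b = -294.8 + 8P_b; hence 736 = 16P_b and P_b = 46.
Then P_s = 46 - 12 = 34 and Q = 441.2 - 8(46) = 73.2.

P_b = 46, P_s = 34, Q = 73.2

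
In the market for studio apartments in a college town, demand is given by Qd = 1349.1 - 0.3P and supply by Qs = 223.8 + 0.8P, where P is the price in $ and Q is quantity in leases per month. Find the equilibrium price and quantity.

P* = 1023, Q* = 1042.2

The market clears where 1349.1 - 0.3P = 223.8 + 0.8P. Rearranging, 1.1P = 1125.3, hence P* = 1023.
Substitute back: Q* = 1349.1 - 0.3(1023) = 1042.2.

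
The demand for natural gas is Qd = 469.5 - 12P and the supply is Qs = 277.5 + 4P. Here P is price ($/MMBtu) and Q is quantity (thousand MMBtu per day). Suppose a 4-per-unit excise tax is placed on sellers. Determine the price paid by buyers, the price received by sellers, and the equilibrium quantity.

P_b = 13, P_s = 9, Q = 313.5

With a tax of 4 on sellers, they supply based on the net price P_s = P_b - 4, so Qs = 261.5 + 4P_b.
Set Qd = Qs: 469.5 - 12P_b = 261.5 + 4P_b, so 208 = 16P_b and P_b = 13.
So P_s = 9 and the quantity traded is Q = 469.5 - 12(13) = 313.5.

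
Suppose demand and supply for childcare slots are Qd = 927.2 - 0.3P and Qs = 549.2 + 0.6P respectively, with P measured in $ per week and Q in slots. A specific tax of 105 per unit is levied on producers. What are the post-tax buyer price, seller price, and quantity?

Producers keep P_s = P_b - 105 per unit, so supply in terms of the buyer price is Qs = 486.2 + 0.6P_b.
Set Qd = Qs: 927.2 - 0.3P_b = 486.2 + 0.6P_b, so 441 = 0.9P_b and P_b = 490.
Then P_s = 490 - 105 = 385 and Q = 927.2 - 0.3(490) = 780.2.

P_b = 490, P_s = 385, Q = 780.2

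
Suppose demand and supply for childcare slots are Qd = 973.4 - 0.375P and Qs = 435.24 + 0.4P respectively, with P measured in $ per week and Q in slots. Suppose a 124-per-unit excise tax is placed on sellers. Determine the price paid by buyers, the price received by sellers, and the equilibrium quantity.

The tax drives a wedge P_b - P_s = 124. Substituting P_s = P_b - 124 into supply: Qs = 385.64 + 0.4P_b.
Market clearing requires 973.4 - 0.375P_b = 385.64 + 0.4P_b; hence 587.76 = 0.775P_b and P_b = 758.4.
Then P_s = 758.4 - 124 = 634.4 and Q = 973.4 - 0.375(758.4) = 689.

P_b = 758.4, P_s = 634.4, Q = 689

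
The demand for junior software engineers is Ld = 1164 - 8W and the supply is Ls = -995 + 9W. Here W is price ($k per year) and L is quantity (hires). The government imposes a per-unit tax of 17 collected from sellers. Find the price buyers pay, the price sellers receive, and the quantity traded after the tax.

W_b = 136, W_s = 119, L = 76

With a tax of 17 on sellers, they supply based on the net price W_s = W_b - 17, so Ls = -1148 + 9W_b.
Equate demand and the shifted supply: 1164 - 8W_b = -1148 + 9W_b, giving 17W_b = 2312, so W_b = 136.
So W_s = 119 and the quantity traded is L = 1164 - 8(136) = 76.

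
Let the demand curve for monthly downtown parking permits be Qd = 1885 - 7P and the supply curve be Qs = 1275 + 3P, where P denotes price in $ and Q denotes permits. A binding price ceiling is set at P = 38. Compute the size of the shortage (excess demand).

With P fixed at 38, quantity demanded is 1619 and quantity supplied is 1389.
Shortage = Qd - Qs = 1619 - 1389 = 230.

Shortage = 230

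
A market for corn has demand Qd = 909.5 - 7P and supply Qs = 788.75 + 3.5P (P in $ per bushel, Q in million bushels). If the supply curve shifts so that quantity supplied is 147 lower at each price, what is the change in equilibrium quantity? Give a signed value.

ΔQ = -98

Set Qd = Qs: 909.5 - 7P = 788.75 + 3.5P, so 120.75 = 10.5P and P* = 11.5.
From the demand curve, Q* = 909.5 - 7(11.5) = 829.
After the shift, supply is Qs = 641.75 + 3.5P.
New equilibrium: 267.75 = 10.5P, so P = 25.5 and Q = 731.
ΔQ = 731 - 829 = -98.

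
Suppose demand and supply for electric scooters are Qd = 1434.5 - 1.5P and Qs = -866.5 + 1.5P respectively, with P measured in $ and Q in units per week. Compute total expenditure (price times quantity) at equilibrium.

Total expenditure = 217828

The market clears where 1434.5 - 1.5P = -866.5 + 1.5P. Rearranging, 3P = 2301, hence P* = 767.
Plugging P* into demand: Q* = 1434.5 - 1.5(767) = 284.
Total expenditure = P* × Q* = 767 × 284 = 217828.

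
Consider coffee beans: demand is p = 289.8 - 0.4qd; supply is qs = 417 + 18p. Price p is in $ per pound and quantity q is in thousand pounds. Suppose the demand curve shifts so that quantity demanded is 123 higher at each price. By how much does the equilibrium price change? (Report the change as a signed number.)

Inverting to quantity form: qd = 724.5 - 2.5p.
Equating demand and supply, 724.5 - 2.5p = 417 + 18p gives 20.5p = 307.5, so p* = 15.
Plugging p* into demand: q* = 724.5 - 2.5(15) = 687.
After the shift, demand is qd = 847.5 - 2.5p.
The new intersection has 430.5 = 20.5p, i.e. p = 21, q = 795.
Δp = 21 - 15 = 6.

Δp = 6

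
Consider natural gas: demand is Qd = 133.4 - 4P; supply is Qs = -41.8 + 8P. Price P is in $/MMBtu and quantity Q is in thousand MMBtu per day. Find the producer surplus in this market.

Producer surplus = 351.5625

At equilibrium Qd = Qs, so 133.4 - 4P = -41.8 + 8P; collecting terms, 175.2 = 12P and P* = 14.6.
Then Q* = 133.4 - 4(14.6) = 75.
Supply choke price (Qs = 0): P = 5.225. Producer surplus = ½ × (14.6 - 5.225) × 75 = 351.5625.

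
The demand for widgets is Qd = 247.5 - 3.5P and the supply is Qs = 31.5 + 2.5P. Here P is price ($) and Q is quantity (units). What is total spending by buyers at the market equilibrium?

Total spending by buyers = 4374

At equilibrium Qd = Qs, so 247.5 - 3.5P = 31.5 + 2.5P; collecting terms, 216 = 6P and P* = 36.
Then Q* = 247.5 - 3.5(36) = 121.5.
Total spending by buyers = P* × Q* = 36 × 121.5 = 4374.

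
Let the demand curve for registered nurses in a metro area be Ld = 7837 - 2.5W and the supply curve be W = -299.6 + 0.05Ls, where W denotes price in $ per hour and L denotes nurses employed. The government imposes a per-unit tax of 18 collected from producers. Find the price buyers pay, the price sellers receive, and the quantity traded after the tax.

Solving each curve for L: Ls = 5992 + 20W.
The tax drives a wedge W_b - W_s = 18. Substituting W_s = W_b - 18 into supply: Ls = 5632 + 20W_b.
Market clearing requires 7837 - 2.5W_b = 5632 + 20W_b; hence 2205 = 22.5W_b and W_b = 98.
Then W_s = 98 - 18 = 80 and L = 7837 - 2.5(98) = 7592.

W_b = 98, W_s = 80, L = 7592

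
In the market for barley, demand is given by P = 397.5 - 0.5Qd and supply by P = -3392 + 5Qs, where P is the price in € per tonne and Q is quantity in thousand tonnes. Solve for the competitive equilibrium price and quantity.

In direct form, Qd = 795 - 2P and Qs = 678.4 + 0.2P.
At equilibrium Qd = Qs, so 795 - 2P = 678.4 + 0.2P; collecting terms, 116.6 = 2.2P and P* = 53.
Then Q* = 795 - 2(53) = 689.

P* = 53, Q* = 689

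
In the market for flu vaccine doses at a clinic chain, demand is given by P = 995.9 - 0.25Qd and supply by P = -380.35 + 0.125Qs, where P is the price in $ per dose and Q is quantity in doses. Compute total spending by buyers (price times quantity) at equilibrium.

Solving each curve for Q: Qd = 3983.6 - 4P and Qs = 3042.8 + 8P.
At equilibrium Qd = Qs, so 3983.6 - 4P = 3042.8 + 8P; collecting terms, 940.8 = 12P and P* = 78.4.
Then Q* = 3983.6 - 4(78.4) = 3670.
Total spending by buyers = P* × Q* = 78.4 × 3670 = 287728.

Total spending by buyers = 287728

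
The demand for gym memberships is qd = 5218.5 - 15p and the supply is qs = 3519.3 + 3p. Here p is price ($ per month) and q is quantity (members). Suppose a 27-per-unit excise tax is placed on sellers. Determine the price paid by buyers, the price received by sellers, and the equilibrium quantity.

p_b = 98.9, p_s = 71.9, q = 3735

The tax drives a wedge p_b - p_s = 27. Substituting p_s = p_b - 27 into supply: qs = 3438.3 + 3p_b.
Market clearing requires 5218.5 - 15p_b = 3438.3 + 3p_b; hence 1780.2 = 18p_b and p_b = 98.9.
So p_s = 71.9 and the quantity traded is q = 5218.5 - 15(98.9) = 3735.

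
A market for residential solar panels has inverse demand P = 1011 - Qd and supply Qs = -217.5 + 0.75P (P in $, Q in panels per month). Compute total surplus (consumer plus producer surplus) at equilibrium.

Inverting to quantity form: Qd = 1011 - P.
The market clears where 1011 - P = -217.5 + 0.75P. Rearranging, 1.75P = 1228.5, hence P* = 702.
Substitute back: Q* = 1011 - 702 = 309.
Demand choke price = 1011; supply choke price = 290. CS = ½(1011 - 702)(309) = 47740.5; PS = ½(702 - 290)(309) = 63654. Total surplus = 111394.5.

Total surplus = 111394.5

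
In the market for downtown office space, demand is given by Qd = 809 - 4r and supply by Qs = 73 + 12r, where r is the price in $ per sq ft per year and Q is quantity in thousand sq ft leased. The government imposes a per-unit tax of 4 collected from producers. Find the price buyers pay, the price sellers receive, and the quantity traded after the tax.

The tax drives a wedge r_b - r_s = 4. Substituting r_s = r_b - 4 into supply: Qs = 25 + 12r_b.
Set Qd = Qs: 809 - 4r_b = 25 + 12r_b, so 784 = 16r_b and r_b = 49.
So r_s = 45 and the quantity traded is Q = 809 - 4(49) = 613.

r_b = 49, r_s = 45, Q = 613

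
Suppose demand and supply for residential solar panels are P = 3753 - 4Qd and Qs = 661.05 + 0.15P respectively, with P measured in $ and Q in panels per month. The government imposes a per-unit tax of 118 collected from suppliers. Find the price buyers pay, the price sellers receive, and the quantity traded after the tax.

Inverting to quantity form: Qd = 938.25 - 0.25P.
Suppliers keep P_s = P_b - 118 per unit, so supply in terms of the buyer price is Qs = 643.35 + 0.15P_b.
Equate demand and the shifted supply: 938.25 - 0.25P_b = 643.35 + 0.15P_b, giving 0.4P_b = 294.9, so P_b = 737.25.
Then P_s = 737.25 - 118 = 619.25 and Q = 938.25 - 0.25(737.25) = 753.9375.

P_b = 737.25, P_s = 619.25, Q = 753.9375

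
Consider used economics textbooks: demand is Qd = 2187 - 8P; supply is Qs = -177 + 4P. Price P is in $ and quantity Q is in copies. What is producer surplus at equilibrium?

Producer surplus = 46665.125

Equating demand and supply, 2187 - 8P = -177 + 4P gives 12P = 2364, so P* = 197.
Plugging P* into demand: Q* = 2187 - 8(197) = 611.
Supply choke price (Qs = 0): P = 44.25. Producer surplus = ½ × (197 - 44.25) × 611 = 46665.125.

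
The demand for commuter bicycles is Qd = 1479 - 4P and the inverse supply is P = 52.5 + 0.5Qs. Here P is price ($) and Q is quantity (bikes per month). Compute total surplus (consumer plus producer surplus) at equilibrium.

Total surplus = 67098.375

Solving each curve for Q: Qs = -105 + 2P.
Equating demand and supply, 1479 - 4P = -105 + 2P gives 6P = 1584, so P* = 264.
From the demand curve, Q* = 1479 - 4(264) = 423.
Demand choke price = 369.75; supply choke price = 52.5. CS = ½(369.75 - 264)(423) = 22366.125; PS = ½(264 - 52.5)(423) = 44732.25. Total surplus = 67098.375.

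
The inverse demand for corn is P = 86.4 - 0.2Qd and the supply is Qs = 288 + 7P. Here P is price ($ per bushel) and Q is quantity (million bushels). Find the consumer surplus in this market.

Consumer surplus = 13838.4

Inverting to quantity form: Qd = 432 - 5P.
Equating demand and supply, 432 - 5P = 288 + 7P gives 12P = 144, so P* = 12.
Then Q* = 432 - 5(12) = 372.
Demand choke price (Qd = 0): P = 432/5 = 86.4. Consumer surplus = ½ × (86.4 - 12) × 372 = 13838.4.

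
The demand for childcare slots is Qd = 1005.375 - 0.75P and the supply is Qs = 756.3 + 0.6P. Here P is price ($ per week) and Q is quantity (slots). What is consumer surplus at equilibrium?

At equilibrium Qd = Qs, so 1005.375 - 0.75P = 756.3 + 0.6P; collecting terms, 249.075 = 1.35P and P* = 184.5.
From the demand curve, Q* = 1005.375 - 0.75(184.5) = 867.
Demand choke price (Qd = 0): P = 1005.375/0.75 = 1340.5. Consumer surplus = ½ × (1340.5 - 184.5) × 867 = 501126.

Consumer surplus = 501126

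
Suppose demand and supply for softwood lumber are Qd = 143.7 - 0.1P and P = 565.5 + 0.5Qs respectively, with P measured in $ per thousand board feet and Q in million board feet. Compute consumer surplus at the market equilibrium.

Inverting to quantity form: Qs = -1131 + 2P.
The market clears where 143.7 - 0.1P = -1131 + 2P. Rearranging, 2.1P = 1274.7, hence P* = 607.
Plugging P* into demand: Q* = 143.7 - 0.1(607) = 83.
Demand choke price (Qd = 0): P = 143.7/0.1 = 1437. Consumer surplus = ½ × (1437 - 607) × 83 = 34445.

Consumer surplus = 34445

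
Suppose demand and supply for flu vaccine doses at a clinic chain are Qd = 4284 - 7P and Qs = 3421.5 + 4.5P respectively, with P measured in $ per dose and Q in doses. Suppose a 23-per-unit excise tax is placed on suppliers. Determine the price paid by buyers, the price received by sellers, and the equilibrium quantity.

Suppliers keep P_s = P_b - 23 per unit, so supply in terms of the buyer price is Qs = 3318 + 4.5P_b.
Set Qd = Qs: 4284 - 7P_b = 3318 + 4.5P_b, so 966 = 11.5P_b and P_b = 84.
Then P_s = 84 - 23 = 61 and Q = 4284 - 7(84) = 3696.

P_b = 84, P_s = 61, Q = 3696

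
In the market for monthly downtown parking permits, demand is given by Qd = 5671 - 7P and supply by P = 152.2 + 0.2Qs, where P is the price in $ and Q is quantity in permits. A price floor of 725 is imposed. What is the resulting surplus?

Surplus = 2268

In direct form, Qs = -761 + 5P.
Evaluating both curves at the floor price 725 gives Qd = 596, Qs = 2864.
Surplus = Qs - Qd = 2864 - 596 = 2268.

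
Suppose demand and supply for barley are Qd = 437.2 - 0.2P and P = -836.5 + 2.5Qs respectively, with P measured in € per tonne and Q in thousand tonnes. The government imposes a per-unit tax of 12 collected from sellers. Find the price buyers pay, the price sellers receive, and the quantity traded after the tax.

P_b = 179, P_s = 167, Q = 401.4

Inverting to quantity form: Qs = 334.6 + 0.4P.
With a tax of 12 on sellers, they supply based on the net price P_s = P_b - 12, so Qs = 329.8 + 0.4P_b.
Set Qd = Qs: 437.2 - 0.2P_b = 329.8 + 0.4P_b, so 107.4 = 0.6P_b and P_b = 179.
Then P_s = 179 - 12 = 167 and Q = 437.2 - 0.2(179) = 401.4.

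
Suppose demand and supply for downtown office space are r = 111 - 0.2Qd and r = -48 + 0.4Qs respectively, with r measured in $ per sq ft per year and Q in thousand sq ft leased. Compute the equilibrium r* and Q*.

r* = 58, Q* = 265

In direct form, Qd = 555 - 5r and Qs = 120 + 2.5r.
Set Qd = Qs: 555 - 5r = 120 + 2.5r, so 435 = 7.5r and r* = 58.
Substitute back: Q* = 555 - 5(58) = 265.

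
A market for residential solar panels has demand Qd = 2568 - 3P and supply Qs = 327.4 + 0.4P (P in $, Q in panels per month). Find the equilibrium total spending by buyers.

Equating demand and supply, 2568 - 3P = 327.4 + 0.4P gives 3.4P = 2240.6, so P* = 659.
Then Q* = 2568 - 3(659) = 591.
Total spending by buyers = P* × Q* = 659 × 591 = 389469.

Total spending by buyers = 389469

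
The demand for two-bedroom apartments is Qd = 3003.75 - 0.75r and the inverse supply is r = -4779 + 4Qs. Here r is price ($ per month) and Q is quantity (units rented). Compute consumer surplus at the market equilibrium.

In direct form, Qs = 1194.75 + 0.25r.
Set Qd = Qs: 3003.75 - 0.75r = 1194.75 + 0.25r, so 1809 = r and r* = 1809.
Then Q* = 3003.75 - 0.75(1809) = 1647.
Demand choke price (Qd = 0): r = 3003.75/0.75 = 4005. Consumer surplus = ½ × (4005 - 1809) × 1647 = 1808406.

Consumer surplus = 1808406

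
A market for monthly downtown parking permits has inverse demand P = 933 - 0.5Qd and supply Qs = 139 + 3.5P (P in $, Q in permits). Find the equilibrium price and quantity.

P* = 314, Q* = 1238

Rewriting in direct form: Qd = 1866 - 2P.
Equating demand and supply, 1866 - 2P = 139 + 3.5P gives 5.5P = 1727, so P* = 314.
Then Q* = 1866 - 2(314) = 1238.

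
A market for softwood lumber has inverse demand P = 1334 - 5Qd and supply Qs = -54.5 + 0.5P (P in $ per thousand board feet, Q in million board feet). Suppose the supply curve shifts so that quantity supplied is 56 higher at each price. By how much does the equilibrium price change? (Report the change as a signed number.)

Solving each curve for Q: Qd = 266.8 - 0.2P.
At equilibrium Qd = Qs, so 266.8 - 0.2P = -54.5 + 0.5P; collecting terms, 321.3 = 0.7P and P* = 459.
Substitute back: Q* = 266.8 - 0.2(459) = 175.
After the shift, supply is Qs = 1.5 + 0.5P.
New equilibrium: 265.3 = 0.7P, so P = 379 and Q = 191.
ΔP = 379 - 459 = -80.

ΔP = -80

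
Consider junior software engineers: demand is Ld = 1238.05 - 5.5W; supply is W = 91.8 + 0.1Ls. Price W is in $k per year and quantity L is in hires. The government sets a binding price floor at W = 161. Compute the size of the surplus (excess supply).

Inverting to quantity form: Ls = -918 + 10W.
At W = 161: Ld = 352.55 and Ls = 692.
Surplus = Ls - Ld = 692 - 352.55 = 339.45.

Surplus = 339.45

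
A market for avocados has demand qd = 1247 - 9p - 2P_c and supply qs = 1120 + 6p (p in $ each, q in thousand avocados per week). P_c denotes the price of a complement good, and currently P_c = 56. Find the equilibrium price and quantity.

p* = 1, q* = 1126

With P_c = 56, demand is qd = 1135 - 9p.
The market clears where 1135 - 9p = 1120 + 6p. Rearranging, 15p = 15, hence p* = 1.
Substitute back: q* = 1135 - 9(1) = 1126.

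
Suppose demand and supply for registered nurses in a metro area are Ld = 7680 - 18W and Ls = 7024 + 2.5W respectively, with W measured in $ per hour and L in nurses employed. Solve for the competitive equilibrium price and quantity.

W* = 32, L* = 7104

Set Ld = Ls: 7680 - 18W = 7024 + 2.5W, so 656 = 20.5W and W* = 32.
From the demand curve, L* = 7680 - 18(32) = 7104.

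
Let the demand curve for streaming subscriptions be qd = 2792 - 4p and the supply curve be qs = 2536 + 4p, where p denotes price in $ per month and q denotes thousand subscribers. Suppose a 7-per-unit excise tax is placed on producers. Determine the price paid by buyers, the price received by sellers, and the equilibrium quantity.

p_b = 35.5, p_s = 28.5, q = 2650

With a tax of 7 on producers, they supply based on the net price p_s = p_b - 7, so qs = 2508 + 4p_b.
Set qd = qs: 2792 - 4p_b = 2508 + 4p_b, so 284 = 8p_b and p_b = 35.5.
Then p_s = 35.5 - 7 = 28.5 and q = 2792 - 4(35.5) = 2650.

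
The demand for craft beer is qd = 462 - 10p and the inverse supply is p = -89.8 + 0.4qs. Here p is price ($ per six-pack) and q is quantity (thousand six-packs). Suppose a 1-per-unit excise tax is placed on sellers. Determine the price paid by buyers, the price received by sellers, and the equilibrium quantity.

Inverting to quantity form: qs = 224.5 + 2.5p.
Sellers keep p_s = p_b - 1 per unit, so supply in terms of the buyer price is qs = 222 + 2.5p_b.
Market clearing requires 462 - 10p_b = 222 + 2.5p_b; hence 240 = 12.5p_b and p_b = 19.2.
So p_s = 18.2 and the quantity traded is q = 462 - 10(19.2) = 270.

p_b = 19.2, p_s = 18.2, q = 270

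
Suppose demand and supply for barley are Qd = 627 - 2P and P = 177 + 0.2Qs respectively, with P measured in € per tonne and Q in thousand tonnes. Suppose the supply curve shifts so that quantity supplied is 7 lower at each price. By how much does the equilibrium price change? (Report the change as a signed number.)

ΔP = 1

Solving each curve for Q: Qs = -885 + 5P.
Equating demand and supply, 627 - 2P = -885 + 5P gives 7P = 1512, so P* = 216.
From the demand curve, Q* = 627 - 2(216) = 195.
After the shift, supply is Qs = -892 + 5P.
The new intersection has 1519 = 7P, i.e. P = 217, Q = 193.
ΔP = 217 - 216 = 1.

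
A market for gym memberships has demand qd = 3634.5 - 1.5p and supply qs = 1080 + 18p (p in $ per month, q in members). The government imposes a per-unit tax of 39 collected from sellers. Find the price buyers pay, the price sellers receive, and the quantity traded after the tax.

With a tax of 39 on sellers, they supply based on the net price p_s = p_b - 39, so qs = 378 + 18p_b.
Equate demand and the shifted supply: 3634.5 - 1.5p_b = 378 + 18p_b, giving 19.5p_b = 3256.5, so p_b = 167.
So p_s = 128 and the quantity traded is q = 3634.5 - 1.5(167) = 3384.

p_b = 167, p_s = 128, q = 3384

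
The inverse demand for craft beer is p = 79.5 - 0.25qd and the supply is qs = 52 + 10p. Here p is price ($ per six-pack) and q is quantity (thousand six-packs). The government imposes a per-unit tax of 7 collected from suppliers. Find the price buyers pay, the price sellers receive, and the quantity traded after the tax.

p_b = 24, p_s = 17, q = 222

In direct form, qd = 318 - 4p.
Suppliers keep p_s = p_b - 7 per unit, so supply in terms of the buyer price is qs = -18 + 10p_b.
Set qd = qs: 318 - 4p_b = -18 + 10p_b, so 336 = 14p_b and p_b = 24.
Then p_s = 24 - 7 = 17 and q = 318 - 4(24) = 222.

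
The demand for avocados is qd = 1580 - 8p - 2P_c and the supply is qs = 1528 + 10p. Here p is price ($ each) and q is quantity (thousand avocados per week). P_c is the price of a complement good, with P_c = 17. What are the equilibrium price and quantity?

p* = 1, q* = 1538

With P_c = 17, demand is qd = 1546 - 8p.
The market clears where 1546 - 8p = 1528 + 10p. Rearranging, 18p = 18, hence p* = 1.
Plugging p* into demand: q* = 1546 - 8(1) = 1538.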